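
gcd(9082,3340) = 2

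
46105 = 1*46105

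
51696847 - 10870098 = 40826749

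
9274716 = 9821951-547235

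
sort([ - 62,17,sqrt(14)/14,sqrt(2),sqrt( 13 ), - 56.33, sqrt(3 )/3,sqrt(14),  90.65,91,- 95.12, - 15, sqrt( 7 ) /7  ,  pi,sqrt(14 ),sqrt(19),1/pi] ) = [ - 95.12, - 62, - 56.33, - 15, sqrt (14 ) /14 , 1/pi,sqrt( 7)/7,sqrt(3)/3,sqrt( 2),pi , sqrt (13) , sqrt( 14), sqrt(14 ), sqrt( 19 ),17, 90.65, 91]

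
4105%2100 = 2005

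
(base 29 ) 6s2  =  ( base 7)23041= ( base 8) 13344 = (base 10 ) 5860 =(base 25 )99a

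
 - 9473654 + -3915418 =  - 13389072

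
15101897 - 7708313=7393584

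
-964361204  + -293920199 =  - 1258281403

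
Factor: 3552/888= 2^2 = 4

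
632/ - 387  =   - 2+142/387 = - 1.63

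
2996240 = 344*8710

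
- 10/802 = -1 + 396/401 = - 0.01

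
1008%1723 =1008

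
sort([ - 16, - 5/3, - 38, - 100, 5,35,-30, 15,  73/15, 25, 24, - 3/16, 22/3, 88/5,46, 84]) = [ - 100,  -  38 , - 30, - 16, - 5/3, - 3/16 , 73/15, 5, 22/3, 15, 88/5, 24, 25, 35, 46,84 ] 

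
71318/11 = 6483+5/11 = 6483.45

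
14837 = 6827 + 8010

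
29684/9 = 29684/9  =  3298.22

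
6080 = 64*95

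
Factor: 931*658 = 2^1*7^3*19^1*47^1 = 612598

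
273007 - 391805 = -118798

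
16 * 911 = 14576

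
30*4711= 141330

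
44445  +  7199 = 51644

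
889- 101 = 788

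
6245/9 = 693 + 8/9 =693.89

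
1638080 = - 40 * (-40952)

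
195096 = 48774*4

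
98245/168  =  14035/24 = 584.79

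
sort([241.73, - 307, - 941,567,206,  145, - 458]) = [ - 941, - 458, - 307,145,206,  241.73,  567] 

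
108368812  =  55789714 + 52579098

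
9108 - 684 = 8424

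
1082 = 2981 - 1899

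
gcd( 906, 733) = 1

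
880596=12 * 73383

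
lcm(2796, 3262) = 19572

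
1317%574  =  169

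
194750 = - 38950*(  -  5 )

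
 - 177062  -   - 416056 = 238994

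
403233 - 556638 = -153405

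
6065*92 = 557980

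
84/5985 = 4/285 = 0.01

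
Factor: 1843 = 19^1*97^1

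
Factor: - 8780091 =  - 3^1*1291^1*2267^1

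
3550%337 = 180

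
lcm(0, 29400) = 0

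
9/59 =9/59 = 0.15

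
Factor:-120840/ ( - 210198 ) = 2^2*5^1*19^1*661^( - 1) = 380/661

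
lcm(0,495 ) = 0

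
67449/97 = 695 +34/97 = 695.35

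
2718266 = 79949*34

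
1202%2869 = 1202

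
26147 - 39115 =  - 12968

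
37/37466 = 37/37466 = 0.00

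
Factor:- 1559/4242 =-2^(-1) * 3^( - 1)*7^( - 1 ) *101^(-1)*1559^1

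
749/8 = 93 + 5/8=93.62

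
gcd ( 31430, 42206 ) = 898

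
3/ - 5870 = - 3/5870 = -0.00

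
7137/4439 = 1 + 2698/4439 = 1.61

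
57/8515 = 57/8515 = 0.01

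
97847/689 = 142 + 9/689= 142.01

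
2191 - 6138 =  - 3947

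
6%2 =0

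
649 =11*59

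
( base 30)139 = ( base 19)2eb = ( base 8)1747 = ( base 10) 999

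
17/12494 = 17/12494 = 0.00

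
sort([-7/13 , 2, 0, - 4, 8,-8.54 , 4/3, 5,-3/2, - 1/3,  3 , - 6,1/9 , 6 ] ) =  [ - 8.54, -6,-4, - 3/2, - 7/13, - 1/3 , 0, 1/9, 4/3,2, 3,5, 6, 8] 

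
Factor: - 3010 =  - 2^1*5^1*7^1* 43^1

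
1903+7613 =9516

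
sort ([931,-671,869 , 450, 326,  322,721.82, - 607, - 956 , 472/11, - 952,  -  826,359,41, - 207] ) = [ - 956, - 952, - 826,  -  671,- 607,-207,41 , 472/11,322,  326,359, 450,721.82,869,931 ]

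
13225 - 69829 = - 56604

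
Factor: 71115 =3^1*5^1*11^1*431^1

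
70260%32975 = 4310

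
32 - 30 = 2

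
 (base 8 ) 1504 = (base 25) 18B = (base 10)836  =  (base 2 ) 1101000100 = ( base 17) 2f3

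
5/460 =1/92 = 0.01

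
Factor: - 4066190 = -2^1 * 5^1*19^1*21401^1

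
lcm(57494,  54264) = 4829496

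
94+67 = 161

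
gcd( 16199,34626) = 1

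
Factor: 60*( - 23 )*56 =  - 77280 = - 2^5*3^1*5^1 * 7^1*23^1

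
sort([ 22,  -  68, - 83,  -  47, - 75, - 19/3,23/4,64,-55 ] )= [ - 83 , - 75,-68,-55,-47, - 19/3,23/4,22,64 ] 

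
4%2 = 0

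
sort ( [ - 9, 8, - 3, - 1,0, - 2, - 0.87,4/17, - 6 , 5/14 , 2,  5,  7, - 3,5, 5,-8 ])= [ - 9, - 8, - 6, - 3,  -  3,- 2, - 1, -0.87,  0,  4/17,5/14,  2,5, 5,5, 7,8 ]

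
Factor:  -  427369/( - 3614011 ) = 31^(-1 )*73^( - 1)*1597^( - 1 )*427369^1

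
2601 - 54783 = -52182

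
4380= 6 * 730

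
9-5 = 4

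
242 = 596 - 354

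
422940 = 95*4452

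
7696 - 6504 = 1192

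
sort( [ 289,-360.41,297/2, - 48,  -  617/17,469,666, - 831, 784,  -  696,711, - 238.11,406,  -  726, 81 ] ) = [  -  831, -726, - 696, - 360.41, - 238.11,  -  48,- 617/17,81,297/2 , 289, 406,469, 666,711, 784] 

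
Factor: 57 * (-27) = -1539 = -  3^4*19^1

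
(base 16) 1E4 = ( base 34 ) e8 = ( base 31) fj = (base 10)484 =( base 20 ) 144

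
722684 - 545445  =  177239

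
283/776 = 283/776 =0.36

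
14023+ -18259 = - 4236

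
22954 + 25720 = 48674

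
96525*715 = 69015375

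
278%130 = 18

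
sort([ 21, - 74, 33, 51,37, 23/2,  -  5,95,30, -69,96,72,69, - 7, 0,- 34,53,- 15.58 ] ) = [-74,-69,-34, - 15.58,  -  7, - 5, 0, 23/2,21,30,33, 37,51, 53, 69  ,  72,95 , 96] 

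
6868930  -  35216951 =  - 28348021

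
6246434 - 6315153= - 68719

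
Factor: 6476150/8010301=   2^1*5^2*13^(-1 )*17^1*19^1*109^( - 1) * 401^1*5653^( - 1)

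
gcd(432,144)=144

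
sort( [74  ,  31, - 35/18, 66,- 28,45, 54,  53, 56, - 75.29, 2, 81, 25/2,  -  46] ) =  [ - 75.29, - 46, - 28, - 35/18,2, 25/2, 31, 45, 53, 54,56, 66, 74, 81 ] 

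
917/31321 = 917/31321 = 0.03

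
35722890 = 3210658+32512232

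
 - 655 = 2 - 657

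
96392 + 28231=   124623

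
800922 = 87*9206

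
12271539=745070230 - 732798691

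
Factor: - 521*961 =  - 500681 = -31^2*521^1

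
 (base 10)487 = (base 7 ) 1264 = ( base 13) 2b6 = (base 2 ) 111100111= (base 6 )2131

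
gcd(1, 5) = 1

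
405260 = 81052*5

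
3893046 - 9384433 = -5491387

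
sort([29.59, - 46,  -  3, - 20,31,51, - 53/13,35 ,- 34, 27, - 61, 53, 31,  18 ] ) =[ - 61,-46 ,- 34,-20, - 53/13 , - 3, 18, 27, 29.59, 31, 31, 35, 51, 53]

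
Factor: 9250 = 2^1 * 5^3*37^1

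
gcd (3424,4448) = 32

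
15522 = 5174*3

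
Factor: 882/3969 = 2^1*3^( - 2) =2/9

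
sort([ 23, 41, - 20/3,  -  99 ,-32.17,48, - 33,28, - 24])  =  [ - 99, - 33, - 32.17, - 24,-20/3,23,28, 41,48]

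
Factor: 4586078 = 2^1*7^1 * 31^1*10567^1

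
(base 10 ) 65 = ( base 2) 1000001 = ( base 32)21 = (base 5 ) 230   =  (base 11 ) 5a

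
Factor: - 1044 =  - 2^2* 3^2 * 29^1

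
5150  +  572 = 5722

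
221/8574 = 221/8574 = 0.03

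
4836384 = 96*50379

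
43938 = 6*7323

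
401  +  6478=6879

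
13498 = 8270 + 5228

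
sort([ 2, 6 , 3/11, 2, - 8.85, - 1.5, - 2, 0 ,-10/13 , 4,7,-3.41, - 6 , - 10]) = [-10, - 8.85, - 6,  -  3.41,-2, - 1.5, - 10/13,0,  3/11,  2, 2,4, 6,7 ]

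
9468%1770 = 618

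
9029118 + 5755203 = 14784321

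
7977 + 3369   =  11346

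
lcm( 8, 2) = 8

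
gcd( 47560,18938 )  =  2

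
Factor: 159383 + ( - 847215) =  - 687832=-  2^3*127^1*677^1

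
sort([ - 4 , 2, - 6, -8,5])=[ - 8,-6, -4,2 , 5]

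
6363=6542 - 179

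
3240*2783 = 9016920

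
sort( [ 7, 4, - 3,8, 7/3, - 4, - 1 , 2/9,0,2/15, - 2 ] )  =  [-4, - 3,  -  2,-1, 0,2/15, 2/9,7/3, 4, 7,8 ] 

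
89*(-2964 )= -263796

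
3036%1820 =1216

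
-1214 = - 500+-714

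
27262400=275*99136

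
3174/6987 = 1058/2329 = 0.45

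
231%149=82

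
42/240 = 7/40 = 0.17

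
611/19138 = 611/19138= 0.03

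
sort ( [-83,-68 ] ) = [-83,-68 ] 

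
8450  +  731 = 9181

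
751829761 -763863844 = -12034083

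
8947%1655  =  672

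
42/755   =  42/755=0.06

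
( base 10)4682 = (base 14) 19C6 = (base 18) E82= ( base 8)11112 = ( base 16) 124A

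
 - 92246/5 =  - 92246/5 = - 18449.20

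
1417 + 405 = 1822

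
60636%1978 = 1296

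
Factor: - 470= - 2^1*5^1*47^1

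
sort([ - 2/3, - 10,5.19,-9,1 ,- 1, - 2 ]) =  [ - 10, - 9, - 2,-1, - 2/3,1,5.19]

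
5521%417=100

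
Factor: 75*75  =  3^2*5^4 = 5625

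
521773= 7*74539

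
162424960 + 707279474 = 869704434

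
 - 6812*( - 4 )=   27248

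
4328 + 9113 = 13441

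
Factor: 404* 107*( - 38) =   -  1642664 = - 2^3*19^1*101^1 * 107^1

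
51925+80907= 132832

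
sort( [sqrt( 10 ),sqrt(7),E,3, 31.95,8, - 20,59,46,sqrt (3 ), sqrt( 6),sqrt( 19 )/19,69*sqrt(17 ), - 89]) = [- 89, - 20, sqrt( 19 )/19,sqrt( 3),sqrt(6 ),sqrt(7), E , 3, sqrt(10), 8,31.95,46,59,69*sqrt( 17) ]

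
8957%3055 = 2847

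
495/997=495/997  =  0.50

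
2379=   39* 61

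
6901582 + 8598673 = 15500255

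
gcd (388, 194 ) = 194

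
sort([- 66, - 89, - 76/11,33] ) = [ - 89,-66,-76/11, 33]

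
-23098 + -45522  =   - 68620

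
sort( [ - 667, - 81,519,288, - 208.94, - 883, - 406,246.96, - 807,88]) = [ - 883, - 807,-667 ,-406 , - 208.94, - 81,  88, 246.96,  288,519 ]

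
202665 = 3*67555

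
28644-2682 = 25962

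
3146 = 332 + 2814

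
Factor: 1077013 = 7^1*53^1*2903^1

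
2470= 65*38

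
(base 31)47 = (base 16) 83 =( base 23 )5g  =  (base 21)65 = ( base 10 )131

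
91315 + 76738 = 168053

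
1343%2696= 1343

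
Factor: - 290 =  - 2^1*5^1*29^1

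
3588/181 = 3588/181 = 19.82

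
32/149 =32/149 = 0.21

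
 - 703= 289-992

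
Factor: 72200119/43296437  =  43296437^( -1) * 72200119^1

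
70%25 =20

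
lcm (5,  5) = 5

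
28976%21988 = 6988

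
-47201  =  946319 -993520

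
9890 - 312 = 9578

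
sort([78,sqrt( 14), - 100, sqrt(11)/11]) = [ - 100, sqrt(11)/11,sqrt (14),78]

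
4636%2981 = 1655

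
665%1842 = 665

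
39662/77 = 515 + 1/11 = 515.09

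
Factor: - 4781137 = - 4781137^1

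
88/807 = 88/807  =  0.11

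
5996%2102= 1792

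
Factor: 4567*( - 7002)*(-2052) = 2^3 * 3^5*19^1*389^1 * 4567^1 = 65619130968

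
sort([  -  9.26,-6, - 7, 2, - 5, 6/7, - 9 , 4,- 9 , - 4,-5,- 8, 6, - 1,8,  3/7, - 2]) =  [  -  9.26, - 9, - 9,-8, - 7, - 6, - 5, - 5, - 4, - 2, - 1, 3/7,6/7, 2, 4,6,  8]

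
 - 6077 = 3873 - 9950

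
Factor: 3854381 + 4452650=1049^1*7919^1 = 8307031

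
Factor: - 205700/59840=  - 2^( -4 )* 5^1*11^1 = - 55/16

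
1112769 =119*9351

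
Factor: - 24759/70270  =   - 2^(  -  1 )*3^3*5^( - 1)*7^1*131^1*7027^(-1)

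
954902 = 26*36727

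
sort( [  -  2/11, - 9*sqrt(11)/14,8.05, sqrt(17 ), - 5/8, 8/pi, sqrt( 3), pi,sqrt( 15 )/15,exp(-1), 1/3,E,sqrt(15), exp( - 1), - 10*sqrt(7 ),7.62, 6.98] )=[  -  10 * sqrt( 7), - 9* sqrt( 11 )/14, - 5/8,  -  2/11,sqrt( 15)/15, 1/3,  exp(-1),exp(  -  1 ),sqrt ( 3 ), 8/pi  ,  E,pi, sqrt( 15 ),sqrt( 17 ) , 6.98,7.62, 8.05 ]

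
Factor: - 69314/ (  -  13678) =4951/977  =  977^ (-1 )*4951^1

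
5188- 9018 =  - 3830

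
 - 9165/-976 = 9165/976 = 9.39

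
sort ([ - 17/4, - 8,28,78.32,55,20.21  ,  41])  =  [ - 8,  -  17/4,20.21,  28,41, 55 , 78.32] 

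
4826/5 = 965+ 1/5  =  965.20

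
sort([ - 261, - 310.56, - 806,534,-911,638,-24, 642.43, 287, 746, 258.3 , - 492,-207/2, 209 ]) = [-911,- 806,-492, - 310.56,-261,-207/2, - 24 , 209, 258.3,287, 534, 638, 642.43,  746 ]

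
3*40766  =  122298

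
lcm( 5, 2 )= 10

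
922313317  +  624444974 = 1546758291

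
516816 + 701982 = 1218798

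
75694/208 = 363 + 95/104 = 363.91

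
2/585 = 2/585 =0.00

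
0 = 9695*0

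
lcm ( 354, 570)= 33630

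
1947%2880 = 1947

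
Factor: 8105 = 5^1*1621^1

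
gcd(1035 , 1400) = 5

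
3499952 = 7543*464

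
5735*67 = 384245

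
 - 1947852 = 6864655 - 8812507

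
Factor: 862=2^1*431^1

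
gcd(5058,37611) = 9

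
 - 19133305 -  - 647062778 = 627929473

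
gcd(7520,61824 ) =32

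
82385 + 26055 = 108440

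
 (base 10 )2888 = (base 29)3ch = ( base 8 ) 5510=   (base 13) 1412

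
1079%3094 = 1079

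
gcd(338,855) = 1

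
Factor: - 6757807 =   -  7^1 * 965401^1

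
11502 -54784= -43282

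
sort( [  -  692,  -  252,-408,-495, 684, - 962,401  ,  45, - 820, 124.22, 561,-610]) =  [ - 962, - 820,-692, - 610,-495, - 408, - 252,45 , 124.22, 401, 561 , 684]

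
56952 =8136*7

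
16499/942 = 16499/942 =17.51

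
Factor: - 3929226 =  - 2^1*3^1*7^1*93553^1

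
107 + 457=564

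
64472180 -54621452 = 9850728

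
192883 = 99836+93047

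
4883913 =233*20961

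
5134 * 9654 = 49563636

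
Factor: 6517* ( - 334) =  - 2^1* 7^3*19^1*167^1 = -2176678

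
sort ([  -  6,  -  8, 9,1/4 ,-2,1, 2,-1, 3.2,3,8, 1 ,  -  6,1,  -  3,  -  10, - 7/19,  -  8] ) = [ - 10, - 8, - 8,  -  6, - 6,  -  3, - 2 ,-1, - 7/19, 1/4, 1, 1,1,  2, 3 , 3.2, 8,9]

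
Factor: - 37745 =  - 5^1*7549^1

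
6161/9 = 6161/9 =684.56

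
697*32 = 22304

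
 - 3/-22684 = 3/22684 = 0.00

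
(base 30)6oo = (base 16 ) 1800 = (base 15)1C49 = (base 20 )F74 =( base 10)6144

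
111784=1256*89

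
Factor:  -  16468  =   - 2^2 * 23^1*179^1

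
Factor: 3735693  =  3^3*13^1 * 29^1*367^1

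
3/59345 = 3/59345 =0.00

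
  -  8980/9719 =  - 1+739/9719 = - 0.92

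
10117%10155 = 10117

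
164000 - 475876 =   -  311876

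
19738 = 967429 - 947691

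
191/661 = 191/661 = 0.29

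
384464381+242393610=626857991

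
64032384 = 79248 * 808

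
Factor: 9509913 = 3^3*7^1*67^1 * 751^1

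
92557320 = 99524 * 930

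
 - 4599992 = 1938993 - 6538985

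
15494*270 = 4183380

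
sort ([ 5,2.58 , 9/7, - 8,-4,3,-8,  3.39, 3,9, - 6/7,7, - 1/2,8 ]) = [ - 8,  -  8, - 4, - 6/7,-1/2, 9/7,2.58, 3, 3,3.39 , 5,7,8,9 ]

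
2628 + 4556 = 7184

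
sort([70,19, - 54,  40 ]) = [ - 54,19,40,70 ] 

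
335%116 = 103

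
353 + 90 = 443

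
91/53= 91/53 =1.72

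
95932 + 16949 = 112881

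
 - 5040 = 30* (  -  168) 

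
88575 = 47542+41033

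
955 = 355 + 600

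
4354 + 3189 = 7543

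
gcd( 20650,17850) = 350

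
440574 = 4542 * 97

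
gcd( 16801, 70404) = 1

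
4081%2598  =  1483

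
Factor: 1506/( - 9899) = -2^1*3^1*19^( -1)*251^1* 521^ ( - 1) 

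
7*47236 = 330652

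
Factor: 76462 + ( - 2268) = 2^1 * 37097^1 = 74194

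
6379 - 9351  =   - 2972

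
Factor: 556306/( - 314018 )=- 197^( - 1)*349^1=- 349/197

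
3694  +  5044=8738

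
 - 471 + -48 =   -  519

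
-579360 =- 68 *8520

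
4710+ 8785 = 13495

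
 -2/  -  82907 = 2/82907 = 0.00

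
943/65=14 + 33/65 = 14.51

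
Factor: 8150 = 2^1*5^2*163^1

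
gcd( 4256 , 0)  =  4256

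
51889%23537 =4815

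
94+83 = 177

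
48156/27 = 1783+5/9  =  1783.56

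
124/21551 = 124/21551 = 0.01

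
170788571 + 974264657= 1145053228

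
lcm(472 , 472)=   472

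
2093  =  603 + 1490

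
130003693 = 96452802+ 33550891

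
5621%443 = 305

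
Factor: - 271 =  - 271^1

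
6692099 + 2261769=8953868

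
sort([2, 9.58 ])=[2, 9.58]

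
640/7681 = 640/7681 = 0.08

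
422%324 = 98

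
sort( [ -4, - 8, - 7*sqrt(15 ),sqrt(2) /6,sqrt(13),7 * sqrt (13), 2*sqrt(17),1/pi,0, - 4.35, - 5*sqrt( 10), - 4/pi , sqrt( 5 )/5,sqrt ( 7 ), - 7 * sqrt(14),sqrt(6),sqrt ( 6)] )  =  [ - 7*sqrt(15 ), - 7*sqrt(14),-5*sqrt(10), -8, - 4.35, - 4, - 4/pi,0,sqrt(2 )/6,  1/pi, sqrt( 5)/5,sqrt( 6),sqrt(6 ),sqrt(7),sqrt( 13 ),  2 * sqrt (17 ), 7*sqrt(13)]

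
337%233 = 104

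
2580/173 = 2580/173 =14.91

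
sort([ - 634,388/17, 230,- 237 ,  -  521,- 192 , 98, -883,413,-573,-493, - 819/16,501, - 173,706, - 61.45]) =[ - 883, - 634, - 573,  -  521, - 493 , - 237, - 192,-173,-61.45  ,  -  819/16, 388/17,98 , 230,413, 501,  706]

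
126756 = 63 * 2012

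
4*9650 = 38600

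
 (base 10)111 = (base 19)5G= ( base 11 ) a1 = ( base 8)157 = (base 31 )3I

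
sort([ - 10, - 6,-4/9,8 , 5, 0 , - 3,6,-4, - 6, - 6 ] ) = [ - 10 , - 6, - 6, - 6,  -  4, - 3,-4/9,0,5,6 , 8]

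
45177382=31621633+13555749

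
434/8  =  54 + 1/4 = 54.25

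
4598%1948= 702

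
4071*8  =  32568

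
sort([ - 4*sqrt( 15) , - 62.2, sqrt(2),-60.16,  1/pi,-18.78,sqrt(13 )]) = [-62.2, - 60.16, - 18.78, - 4*sqrt (15 ), 1/pi, sqrt(2) , sqrt ( 13)]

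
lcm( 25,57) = 1425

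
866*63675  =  55142550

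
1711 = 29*59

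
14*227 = 3178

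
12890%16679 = 12890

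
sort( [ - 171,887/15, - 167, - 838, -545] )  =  [ - 838, - 545, -171,-167,887/15]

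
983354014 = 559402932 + 423951082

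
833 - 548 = 285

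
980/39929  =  980/39929  =  0.02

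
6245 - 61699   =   - 55454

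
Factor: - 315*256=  - 80640 = - 2^8*3^2 * 5^1*7^1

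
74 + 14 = 88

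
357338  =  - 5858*(-61)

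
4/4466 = 2/2233 = 0.00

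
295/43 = 295/43 = 6.86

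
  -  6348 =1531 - 7879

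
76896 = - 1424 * ( - 54) 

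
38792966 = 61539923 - 22746957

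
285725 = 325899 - 40174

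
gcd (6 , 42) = 6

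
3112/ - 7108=-1 + 999/1777 =-  0.44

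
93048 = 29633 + 63415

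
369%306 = 63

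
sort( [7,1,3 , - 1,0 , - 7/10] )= [-1,  -  7/10,0, 1,3 , 7 ]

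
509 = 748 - 239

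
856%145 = 131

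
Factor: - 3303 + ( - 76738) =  - 80041 = - 13^1*47^1*131^1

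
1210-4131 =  - 2921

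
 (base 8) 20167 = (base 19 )1408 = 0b10000001110111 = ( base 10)8311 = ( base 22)H3H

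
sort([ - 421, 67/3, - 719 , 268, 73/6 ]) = [  -  719, - 421,73/6, 67/3,268 ] 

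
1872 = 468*4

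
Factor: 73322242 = 2^1*7^1*5237303^1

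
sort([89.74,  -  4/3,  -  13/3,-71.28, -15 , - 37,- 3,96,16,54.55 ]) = [ - 71.28,-37,  -  15,-13/3, - 3, - 4/3,  16,  54.55,89.74 , 96]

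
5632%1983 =1666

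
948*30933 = 29324484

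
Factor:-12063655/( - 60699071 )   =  5^1*2412731^1*60699071^( - 1)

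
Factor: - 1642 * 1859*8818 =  - 2^2*11^1 * 13^2 * 821^1*4409^1 = - 26916751004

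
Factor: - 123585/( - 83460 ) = 77/52 = 2^(-2) * 7^1*11^1*13^(  -  1)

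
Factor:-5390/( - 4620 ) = 2^ ( - 1)*3^( - 1)*7^1=7/6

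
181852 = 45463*4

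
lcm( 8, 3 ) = 24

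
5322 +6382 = 11704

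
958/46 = 20 + 19/23 = 20.83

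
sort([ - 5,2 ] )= [ - 5, 2]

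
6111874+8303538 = 14415412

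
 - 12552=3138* (-4 ) 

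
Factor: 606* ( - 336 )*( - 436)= 88776576 = 2^7 * 3^2*7^1*101^1*109^1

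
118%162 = 118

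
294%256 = 38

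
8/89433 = 8/89433 = 0.00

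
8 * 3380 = 27040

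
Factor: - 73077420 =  - 2^2*3^1*5^1*13^1*19^1*4931^1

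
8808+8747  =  17555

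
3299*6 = 19794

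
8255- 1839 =6416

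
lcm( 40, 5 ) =40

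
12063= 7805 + 4258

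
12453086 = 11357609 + 1095477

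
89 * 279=24831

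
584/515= 1 + 69/515 = 1.13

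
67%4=3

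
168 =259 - 91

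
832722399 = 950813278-118090879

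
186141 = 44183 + 141958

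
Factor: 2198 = 2^1*7^1*157^1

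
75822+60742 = 136564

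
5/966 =5/966 = 0.01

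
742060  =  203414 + 538646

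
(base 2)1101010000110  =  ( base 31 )721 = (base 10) 6790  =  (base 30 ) 7ga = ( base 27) 98D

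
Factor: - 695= - 5^1*139^1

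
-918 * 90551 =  - 83125818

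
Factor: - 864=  - 2^5*3^3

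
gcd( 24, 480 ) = 24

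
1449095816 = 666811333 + 782284483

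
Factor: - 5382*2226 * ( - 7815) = 93626294580 = 2^2*3^4 *5^1* 7^1*13^1*23^1*53^1*521^1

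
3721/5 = 744 + 1/5 = 744.20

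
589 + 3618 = 4207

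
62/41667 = 62/41667=0.00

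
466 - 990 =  - 524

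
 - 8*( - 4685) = 37480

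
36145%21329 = 14816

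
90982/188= 483 +89/94 = 483.95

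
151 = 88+63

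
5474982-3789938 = 1685044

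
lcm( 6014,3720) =360840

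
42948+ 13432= 56380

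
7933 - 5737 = 2196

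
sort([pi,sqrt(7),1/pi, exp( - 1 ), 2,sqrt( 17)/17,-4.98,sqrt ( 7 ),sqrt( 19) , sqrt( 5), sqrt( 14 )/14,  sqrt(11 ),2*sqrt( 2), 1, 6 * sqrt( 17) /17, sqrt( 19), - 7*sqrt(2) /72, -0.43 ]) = [-4.98, - 0.43, - 7*sqrt( 2 ) /72, sqrt( 17)/17, sqrt(14)/14 , 1/pi,exp(-1 ), 1, 6*sqrt( 17)/17 , 2 , sqrt( 5),  sqrt(7) , sqrt (7),2*sqrt( 2 ), pi,  sqrt(11),sqrt( 19), sqrt( 19 ) ]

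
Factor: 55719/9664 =369/64 = 2^( - 6 )*3^2 *41^1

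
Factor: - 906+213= - 3^2*7^1*11^1=- 693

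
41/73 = 41/73 = 0.56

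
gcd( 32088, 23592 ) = 24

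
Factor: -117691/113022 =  - 2^(- 1) * 3^ (-3)*13^( - 1)*17^1 *43^1 = -731/702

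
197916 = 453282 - 255366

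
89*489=43521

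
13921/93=149  +  64/93 = 149.69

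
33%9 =6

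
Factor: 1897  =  7^1 *271^1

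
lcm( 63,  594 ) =4158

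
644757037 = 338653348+306103689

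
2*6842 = 13684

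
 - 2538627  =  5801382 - 8340009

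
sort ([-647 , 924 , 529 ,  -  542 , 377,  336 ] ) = [ - 647,  -  542,336 , 377 , 529,924 ]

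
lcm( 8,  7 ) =56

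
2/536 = 1/268= 0.00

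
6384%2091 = 111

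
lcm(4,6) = 12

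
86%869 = 86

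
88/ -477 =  - 1 + 389/477 = -0.18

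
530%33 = 2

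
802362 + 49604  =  851966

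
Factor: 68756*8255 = 2^2*5^1*13^1*127^1*17189^1 = 567580780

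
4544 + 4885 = 9429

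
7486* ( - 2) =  - 14972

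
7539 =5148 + 2391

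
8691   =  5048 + 3643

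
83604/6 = 13934 = 13934.00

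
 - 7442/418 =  - 18 + 41/209 = - 17.80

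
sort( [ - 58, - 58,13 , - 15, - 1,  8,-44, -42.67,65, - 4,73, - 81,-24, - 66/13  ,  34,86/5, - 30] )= [ - 81,  -  58, - 58, - 44, - 42.67,-30,-24, - 15 , - 66/13, -4, - 1, 8 , 13,86/5,34, 65,73] 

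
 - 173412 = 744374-917786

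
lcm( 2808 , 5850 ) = 70200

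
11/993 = 11/993= 0.01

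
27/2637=3/293=0.01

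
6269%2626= 1017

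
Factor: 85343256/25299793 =2^3*3^2* 23^( -1)*83^1* 101^( - 1 )* 10891^(-1)*14281^1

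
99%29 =12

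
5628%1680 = 588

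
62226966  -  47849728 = 14377238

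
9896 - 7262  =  2634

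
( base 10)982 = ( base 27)19A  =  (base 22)20E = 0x3D6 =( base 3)1100101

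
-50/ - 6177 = 50/6177 = 0.01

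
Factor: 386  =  2^1 * 193^1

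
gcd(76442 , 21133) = 1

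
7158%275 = 8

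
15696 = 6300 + 9396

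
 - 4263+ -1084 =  - 5347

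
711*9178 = 6525558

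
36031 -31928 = 4103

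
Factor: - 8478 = - 2^1*3^3*157^1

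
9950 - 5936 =4014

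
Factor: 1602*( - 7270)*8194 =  - 95431748760 = -2^3 *3^2*5^1*17^1*89^1*241^1 * 727^1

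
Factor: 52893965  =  5^1*10578793^1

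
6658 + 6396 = 13054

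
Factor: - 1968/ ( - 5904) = 1/3  =  3^(-1)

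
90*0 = 0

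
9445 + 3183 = 12628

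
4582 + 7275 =11857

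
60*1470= 88200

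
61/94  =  61/94 =0.65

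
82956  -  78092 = 4864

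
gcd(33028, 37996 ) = 92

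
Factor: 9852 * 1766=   17398632 =2^3*3^1*821^1*883^1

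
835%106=93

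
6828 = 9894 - 3066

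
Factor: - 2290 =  - 2^1*5^1 * 229^1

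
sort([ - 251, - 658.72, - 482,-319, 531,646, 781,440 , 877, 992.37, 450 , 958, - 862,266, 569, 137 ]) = [ - 862, - 658.72  ,  -  482  , - 319, - 251, 137,266, 440, 450, 531, 569,646, 781, 877,958,  992.37]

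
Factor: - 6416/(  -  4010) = 8/5 = 2^3*5^(-1) 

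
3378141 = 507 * 6663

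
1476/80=369/20 = 18.45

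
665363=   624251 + 41112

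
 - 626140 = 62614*(  -  10 )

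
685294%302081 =81132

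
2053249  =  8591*239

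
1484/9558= 742/4779 = 0.16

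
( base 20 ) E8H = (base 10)5777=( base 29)6P6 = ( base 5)141102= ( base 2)1011010010001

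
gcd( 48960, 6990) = 30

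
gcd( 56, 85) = 1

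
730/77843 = 730/77843 = 0.01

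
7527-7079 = 448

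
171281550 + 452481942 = 623763492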